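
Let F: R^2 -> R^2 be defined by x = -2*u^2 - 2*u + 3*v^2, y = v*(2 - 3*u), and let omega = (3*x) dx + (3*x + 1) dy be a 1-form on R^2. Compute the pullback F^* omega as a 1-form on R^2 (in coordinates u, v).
F^* omega = (24*u^3 + 18*u^2*v + 36*u^2 - 36*u*v^2 + 18*u*v + 12*u - 27*v^3 - 18*v^2 - 3*v) du + (18*u^3 - 36*u^2*v + 6*u^2 - 27*u*v^2 - 36*u*v - 15*u + 54*v^3 + 18*v^2 + 2) dv

Using F^*(f dg) = (f ∘ F) d(g ∘ F), substitute each coordinate x_i by F_i(u, v) in f_i, and replace dx_i by d F_i = (∂F_i/∂u) du + (∂F_i/∂v) dv.
  For the x component: f_1(F) = -6*u^2 - 6*u + 9*v^2; d F_1 = (-4*u - 2) du + (6*v) dv
  For the y component: f_2(F) = -6*u^2 - 6*u + 9*v^2 + 1; d F_2 = (-3*v) du + (2 - 3*u) dv
Combining and collecting du, dv coefficients:
  coeff of du: 24*u^3 + 18*u^2*v + 36*u^2 - 36*u*v^2 + 18*u*v + 12*u - 27*v^3 - 18*v^2 - 3*v
  coeff of dv: 18*u^3 - 36*u^2*v + 6*u^2 - 27*u*v^2 - 36*u*v - 15*u + 54*v^3 + 18*v^2 + 2
F^* omega = (24*u^3 + 18*u^2*v + 36*u^2 - 36*u*v^2 + 18*u*v + 12*u - 27*v^3 - 18*v^2 - 3*v) du + (18*u^3 - 36*u^2*v + 6*u^2 - 27*u*v^2 - 36*u*v - 15*u + 54*v^3 + 18*v^2 + 2) dv.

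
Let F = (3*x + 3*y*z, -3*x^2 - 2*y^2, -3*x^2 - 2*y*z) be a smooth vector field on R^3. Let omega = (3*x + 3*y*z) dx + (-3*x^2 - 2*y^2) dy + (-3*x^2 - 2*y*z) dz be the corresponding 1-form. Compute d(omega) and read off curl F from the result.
d(omega) = (-2*z) dy ∧ dz + (6*x + 3*y) dz ∧ dx + (-6*x - 3*z) dx ∧ dy; curl F = (-2*z, 6*x + 3*y, -6*x - 3*z)

d omega = sum_{i<j} (∂f_j/∂x_i - ∂f_i/∂x_j) dx_i ∧ dx_j. Under the identification (dy ∧ dz, dz ∧ dx, dx ∧ dy) ↔ (e_x, e_y, e_z), the coefficients are exactly the components of curl F. Compute:
  ∂R/∂y - ∂Q/∂z = (-2*z) - (0) = -2*z
  ∂P/∂z - ∂R/∂x = (3*y) - (-6*x) = 6*x + 3*y
  ∂Q/∂x - ∂P/∂y = (-6*x) - (3*z) = -6*x - 3*z.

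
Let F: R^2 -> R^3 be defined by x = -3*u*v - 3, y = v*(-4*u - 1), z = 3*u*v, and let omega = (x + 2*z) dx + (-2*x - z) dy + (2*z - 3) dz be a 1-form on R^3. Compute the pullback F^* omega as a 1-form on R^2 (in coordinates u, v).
F^* omega = (3*v*(-u*v - 8)) du + (-3*u^2*v - 3*u*v - 24*u - 6) dv

Using F^*(f dg) = (f ∘ F) d(g ∘ F), substitute each coordinate x_i by F_i(u, v) in f_i, and replace dx_i by d F_i = (∂F_i/∂u) du + (∂F_i/∂v) dv.
  For the x component: f_1(F) = 3*u*v - 3; d F_1 = (-3*v) du + (-3*u) dv
  For the y component: f_2(F) = 3*u*v + 6; d F_2 = (-4*v) du + (-4*u - 1) dv
  For the z component: f_3(F) = 6*u*v - 3; d F_3 = (3*v) du + (3*u) dv
Combining and collecting du, dv coefficients:
  coeff of du: 3*v*(-u*v - 8)
  coeff of dv: -3*u^2*v - 3*u*v - 24*u - 6
F^* omega = (3*v*(-u*v - 8)) du + (-3*u^2*v - 3*u*v - 24*u - 6) dv.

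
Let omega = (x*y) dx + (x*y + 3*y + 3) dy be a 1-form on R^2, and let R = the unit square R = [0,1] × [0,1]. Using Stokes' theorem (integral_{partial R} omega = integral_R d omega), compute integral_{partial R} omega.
integral_(partial R) omega = 0

Stokes: integral_partial_R omega = integral_R d omega with d omega = (∂Q/∂x - ∂P/∂y) dx ∧ dy.
  ∂Q/∂x = y
  ∂P/∂y = x
  integrand = ∂Q/∂x - ∂P/∂y = -x + y.
Integrating over R: integral_0^1 integral_0^1 (-x + y) dx dy = 0.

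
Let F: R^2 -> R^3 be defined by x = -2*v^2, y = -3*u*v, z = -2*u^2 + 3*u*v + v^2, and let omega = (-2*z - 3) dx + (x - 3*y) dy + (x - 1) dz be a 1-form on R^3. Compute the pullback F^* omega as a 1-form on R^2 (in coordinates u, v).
F^* omega = (-19*u*v^2 + 4*u - 3*v) du + (-43*u^2*v + 24*u*v^2 - 3*u + 4*v^3 + 10*v) dv

Using F^*(f dg) = (f ∘ F) d(g ∘ F), substitute each coordinate x_i by F_i(u, v) in f_i, and replace dx_i by d F_i = (∂F_i/∂u) du + (∂F_i/∂v) dv.
  For the x component: f_1(F) = 4*u^2 - 6*u*v - 2*v^2 - 3; d F_1 = (0) du + (-4*v) dv
  For the y component: f_2(F) = v*(9*u - 2*v); d F_2 = (-3*v) du + (-3*u) dv
  For the z component: f_3(F) = -2*v^2 - 1; d F_3 = (-4*u + 3*v) du + (3*u + 2*v) dv
Combining and collecting du, dv coefficients:
  coeff of du: -19*u*v^2 + 4*u - 3*v
  coeff of dv: -43*u^2*v + 24*u*v^2 - 3*u + 4*v^3 + 10*v
F^* omega = (-19*u*v^2 + 4*u - 3*v) du + (-43*u^2*v + 24*u*v^2 - 3*u + 4*v^3 + 10*v) dv.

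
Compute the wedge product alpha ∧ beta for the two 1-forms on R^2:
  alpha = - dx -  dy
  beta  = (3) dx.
alpha ∧ beta = (3) dx ∧ dy

Distribute the wedge, using dx_i ∧ dx_j = -dx_j ∧ dx_i and dx_i ∧ dx_i = 0. For each pair (i, j) with i < j, the coefficient of dx_i ∧ dx_j in alpha ∧ beta is (alpha_i * beta_j - alpha_j * beta_i). Collecting: alpha ∧ beta = (3) dx ∧ dy.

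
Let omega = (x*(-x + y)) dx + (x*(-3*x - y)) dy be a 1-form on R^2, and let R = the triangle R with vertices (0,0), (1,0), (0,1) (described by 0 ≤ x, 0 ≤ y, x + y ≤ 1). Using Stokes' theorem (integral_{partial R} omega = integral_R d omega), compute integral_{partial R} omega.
integral_(partial R) omega = -4/3

Stokes: integral_partial_R omega = integral_R d omega with d omega = (∂Q/∂x - ∂P/∂y) dx ∧ dy.
  ∂Q/∂x = -6*x - y
  ∂P/∂y = x
  integrand = ∂Q/∂x - ∂P/∂y = -7*x - y.
Integrating over R: integral_0^1 integral_0^{1-x} (-7*x - y) dy dx = -4/3.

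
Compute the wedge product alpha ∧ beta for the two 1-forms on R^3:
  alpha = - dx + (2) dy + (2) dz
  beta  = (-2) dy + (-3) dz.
alpha ∧ beta = (2) dx ∧ dy + (3) dx ∧ dz + (-2) dy ∧ dz

Distribute the wedge, using dx_i ∧ dx_j = -dx_j ∧ dx_i and dx_i ∧ dx_i = 0. For each pair (i, j) with i < j, the coefficient of dx_i ∧ dx_j in alpha ∧ beta is (alpha_i * beta_j - alpha_j * beta_i). Collecting: alpha ∧ beta = (2) dx ∧ dy + (3) dx ∧ dz + (-2) dy ∧ dz.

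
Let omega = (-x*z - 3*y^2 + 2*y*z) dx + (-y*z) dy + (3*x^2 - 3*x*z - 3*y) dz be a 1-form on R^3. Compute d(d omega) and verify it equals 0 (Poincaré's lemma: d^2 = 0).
d(d omega) = 0

Step 1: d omega = sum_{i<j} (∂f_j/∂x_i - ∂f_i/∂x_j) dx_i ∧ dx_j:
  coeff of dx ∧ dy: 6*y - 2*z
  coeff of dx ∧ dz: 7*x - 2*y - 3*z
  coeff of dy ∧ dz: y - 3
Step 2: Apply d again to each 2-form coefficient. The only possible 3-form in R^3 is dx ∧ dy ∧ dz, with coefficient
  ∂(coeff of dy∧dz)/∂x - ∂(coeff of dx∧dz)/∂y + ∂(coeff of dx∧dy)/∂z
  = ∂/∂x (y - 3) - ∂/∂y (7*x - 2*y - 3*z) + ∂/∂z (6*y - 2*z).
Each of these terms simplifies to sums of mixed partials that cancel in pairs. The result is 0 (by equality of mixed partials for smooth functions — Schwarz / Clairaut).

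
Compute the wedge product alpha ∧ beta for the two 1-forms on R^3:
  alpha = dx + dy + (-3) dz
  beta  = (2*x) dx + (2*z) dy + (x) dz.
alpha ∧ beta = (-2*x + 2*z) dx ∧ dy + (7*x) dx ∧ dz + (x + 6*z) dy ∧ dz

Distribute the wedge, using dx_i ∧ dx_j = -dx_j ∧ dx_i and dx_i ∧ dx_i = 0. For each pair (i, j) with i < j, the coefficient of dx_i ∧ dx_j in alpha ∧ beta is (alpha_i * beta_j - alpha_j * beta_i). Collecting: alpha ∧ beta = (-2*x + 2*z) dx ∧ dy + (7*x) dx ∧ dz + (x + 6*z) dy ∧ dz.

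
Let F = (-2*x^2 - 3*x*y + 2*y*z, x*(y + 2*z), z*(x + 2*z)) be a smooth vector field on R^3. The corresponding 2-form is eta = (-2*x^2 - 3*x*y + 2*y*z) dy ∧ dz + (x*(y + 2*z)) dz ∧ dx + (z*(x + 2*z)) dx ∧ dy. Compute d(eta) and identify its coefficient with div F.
d(eta) = (-2*x - 3*y + 4*z) dx ∧ dy ∧ dz; div F = -2*x - 3*y + 4*z

For a 2-form in R^3 of the form above, applying d gives a 3-form with coefficient ∂P/∂x + ∂Q/∂y + ∂R/∂z:
  ∂P/∂x = -4*x - 3*y
  ∂Q/∂y = x
  ∂R/∂z = x + 4*z
Sum = -2*x - 3*y + 4*z, which is exactly div F.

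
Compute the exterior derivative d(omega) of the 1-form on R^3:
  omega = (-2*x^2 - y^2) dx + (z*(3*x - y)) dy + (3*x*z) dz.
d(omega) = (2*y + 3*z) dx ∧ dy + (3*z) dx ∧ dz + (-3*x + y) dy ∧ dz

For a 1-form omega = sum_i f_i dx_i, the exterior derivative is
  d(omega) = sum_{i < j} (∂f_j/∂x_i - ∂f_i/∂x_j) dx_i ∧ dx_j.
  coefficient of dx ∧ dy: ∂f_2/∂x - ∂f_1/∂y = ∂(z*(3*x - y))/∂x - ∂(-2*x^2 - y^2)/∂y = 2*y + 3*z
  coefficient of dx ∧ dz: ∂f_3/∂x - ∂f_1/∂z = ∂(3*x*z)/∂x - ∂(-2*x^2 - y^2)/∂z = 3*z
  coefficient of dy ∧ dz: ∂f_3/∂y - ∂f_2/∂z = ∂(3*x*z)/∂y - ∂(z*(3*x - y))/∂z = -3*x + y
Assembling: d(omega) = (2*y + 3*z) dx ∧ dy + (3*z) dx ∧ dz + (-3*x + y) dy ∧ dz.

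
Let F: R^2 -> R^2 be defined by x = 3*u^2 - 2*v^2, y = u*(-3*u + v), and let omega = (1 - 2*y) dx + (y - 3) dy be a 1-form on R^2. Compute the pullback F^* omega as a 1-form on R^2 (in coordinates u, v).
F^* omega = (54*u^3 - 21*u^2*v + u*v^2 + 24*u - 3*v) du + (-3*u^3 - 23*u^2*v + 8*u*v^2 - 3*u - 4*v) dv

Using F^*(f dg) = (f ∘ F) d(g ∘ F), substitute each coordinate x_i by F_i(u, v) in f_i, and replace dx_i by d F_i = (∂F_i/∂u) du + (∂F_i/∂v) dv.
  For the x component: f_1(F) = 6*u^2 - 2*u*v + 1; d F_1 = (6*u) du + (-4*v) dv
  For the y component: f_2(F) = -3*u^2 + u*v - 3; d F_2 = (-6*u + v) du + (u) dv
Combining and collecting du, dv coefficients:
  coeff of du: 54*u^3 - 21*u^2*v + u*v^2 + 24*u - 3*v
  coeff of dv: -3*u^3 - 23*u^2*v + 8*u*v^2 - 3*u - 4*v
F^* omega = (54*u^3 - 21*u^2*v + u*v^2 + 24*u - 3*v) du + (-3*u^3 - 23*u^2*v + 8*u*v^2 - 3*u - 4*v) dv.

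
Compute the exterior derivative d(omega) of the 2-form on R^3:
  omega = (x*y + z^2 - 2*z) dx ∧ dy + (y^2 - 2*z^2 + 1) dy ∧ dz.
d(omega) = (2*z - 2) dx ∧ dy ∧ dz

For a 2-form omega = sum_{i<j} g_{ij} dx_i ∧ dx_j, the exterior derivative is
  d(omega) = sum_{i<j} d(g_{ij}) ∧ dx_i ∧ dx_j = sum_{i<j, k} (∂g_{ij}/∂x_k) dx_k ∧ dx_i ∧ dx_j.
Expand each term, using dx_k ∧ dx_i ∧ dx_j = sgn(permutation) dx_{(a)} ∧ dx_{(b)} ∧ dx_{(c)} with (a < b < c) sorted:
  d(x*y + z^2 - 2*z) includes (∂/∂z)(x*y + z^2 - 2*z) dz = (2*z - 2) dz, which multiplied by dx ∧ dy gives (2*z - 2) dx ∧ dy ∧ dz
Collecting like 3-forms: d(omega) = (2*z - 2) dx ∧ dy ∧ dz.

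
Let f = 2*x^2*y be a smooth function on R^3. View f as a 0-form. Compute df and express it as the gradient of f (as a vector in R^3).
df = (4*x*y) dx + (2*x^2) dy + (0) dz; grad f = (4*x*y, 2*x^2, 0)

For a 0-form f, d f = (∂f/∂x) dx + (∂f/∂y) dy + (∂f/∂z) dz. The components of the vector representation are exactly the entries of grad f in Cartesian coordinates:
  ∂f/∂x = 4*x*y
  ∂f/∂y = 2*x^2
  ∂f/∂z = 0.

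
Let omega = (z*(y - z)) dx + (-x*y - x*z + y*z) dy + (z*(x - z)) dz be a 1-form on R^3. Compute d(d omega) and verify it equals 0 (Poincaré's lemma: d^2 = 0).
d(d omega) = 0

Step 1: d omega = sum_{i<j} (∂f_j/∂x_i - ∂f_i/∂x_j) dx_i ∧ dx_j:
  coeff of dx ∧ dy: -y - 2*z
  coeff of dx ∧ dz: -y + 3*z
  coeff of dy ∧ dz: x - y
Step 2: Apply d again to each 2-form coefficient. The only possible 3-form in R^3 is dx ∧ dy ∧ dz, with coefficient
  ∂(coeff of dy∧dz)/∂x - ∂(coeff of dx∧dz)/∂y + ∂(coeff of dx∧dy)/∂z
  = ∂/∂x (x - y) - ∂/∂y (-y + 3*z) + ∂/∂z (-y - 2*z).
Each of these terms simplifies to sums of mixed partials that cancel in pairs. The result is 0 (by equality of mixed partials for smooth functions — Schwarz / Clairaut).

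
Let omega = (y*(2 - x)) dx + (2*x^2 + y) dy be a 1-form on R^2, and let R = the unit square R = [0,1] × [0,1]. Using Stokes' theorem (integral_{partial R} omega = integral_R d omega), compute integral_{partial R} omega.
integral_(partial R) omega = 1/2

Stokes: integral_partial_R omega = integral_R d omega with d omega = (∂Q/∂x - ∂P/∂y) dx ∧ dy.
  ∂Q/∂x = 4*x
  ∂P/∂y = 2 - x
  integrand = ∂Q/∂x - ∂P/∂y = 5*x - 2.
Integrating over R: integral_0^1 integral_0^1 (5*x - 2) dx dy = 1/2.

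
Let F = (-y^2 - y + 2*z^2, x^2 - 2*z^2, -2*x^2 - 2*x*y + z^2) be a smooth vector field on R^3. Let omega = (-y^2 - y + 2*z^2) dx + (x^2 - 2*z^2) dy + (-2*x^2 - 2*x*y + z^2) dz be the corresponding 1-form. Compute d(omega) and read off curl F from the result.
d(omega) = (-2*x + 4*z) dy ∧ dz + (4*x + 2*y + 4*z) dz ∧ dx + (2*x + 2*y + 1) dx ∧ dy; curl F = (-2*x + 4*z, 4*x + 2*y + 4*z, 2*x + 2*y + 1)

d omega = sum_{i<j} (∂f_j/∂x_i - ∂f_i/∂x_j) dx_i ∧ dx_j. Under the identification (dy ∧ dz, dz ∧ dx, dx ∧ dy) ↔ (e_x, e_y, e_z), the coefficients are exactly the components of curl F. Compute:
  ∂R/∂y - ∂Q/∂z = (-2*x) - (-4*z) = -2*x + 4*z
  ∂P/∂z - ∂R/∂x = (4*z) - (-4*x - 2*y) = 4*x + 2*y + 4*z
  ∂Q/∂x - ∂P/∂y = (2*x) - (-2*y - 1) = 2*x + 2*y + 1.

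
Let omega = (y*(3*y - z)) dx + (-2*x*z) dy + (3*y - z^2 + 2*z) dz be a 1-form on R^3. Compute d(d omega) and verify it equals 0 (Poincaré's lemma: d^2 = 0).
d(d omega) = 0

Step 1: d omega = sum_{i<j} (∂f_j/∂x_i - ∂f_i/∂x_j) dx_i ∧ dx_j:
  coeff of dx ∧ dy: -6*y - z
  coeff of dx ∧ dz: y
  coeff of dy ∧ dz: 2*x + 3
Step 2: Apply d again to each 2-form coefficient. The only possible 3-form in R^3 is dx ∧ dy ∧ dz, with coefficient
  ∂(coeff of dy∧dz)/∂x - ∂(coeff of dx∧dz)/∂y + ∂(coeff of dx∧dy)/∂z
  = ∂/∂x (2*x + 3) - ∂/∂y (y) + ∂/∂z (-6*y - z).
Each of these terms simplifies to sums of mixed partials that cancel in pairs. The result is 0 (by equality of mixed partials for smooth functions — Schwarz / Clairaut).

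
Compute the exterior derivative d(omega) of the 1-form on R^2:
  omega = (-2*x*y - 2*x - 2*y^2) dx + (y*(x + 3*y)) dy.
d(omega) = (2*x + 5*y) dx ∧ dy

For a 1-form omega = sum_i f_i dx_i, the exterior derivative is
  d(omega) = sum_{i < j} (∂f_j/∂x_i - ∂f_i/∂x_j) dx_i ∧ dx_j.
  coefficient of dx ∧ dy: ∂f_2/∂x - ∂f_1/∂y = ∂(y*(x + 3*y))/∂x - ∂(-2*x*y - 2*x - 2*y^2)/∂y = 2*x + 5*y
Assembling: d(omega) = (2*x + 5*y) dx ∧ dy.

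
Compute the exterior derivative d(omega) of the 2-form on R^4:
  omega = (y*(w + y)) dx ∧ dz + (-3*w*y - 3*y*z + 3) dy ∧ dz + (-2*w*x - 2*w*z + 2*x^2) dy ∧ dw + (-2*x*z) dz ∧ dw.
d(omega) = (-w - 2*y) dx ∧ dy ∧ dz + (y - 2*z) dx ∧ dz ∧ dw + (2*w - 3*y) dy ∧ dz ∧ dw + (-2*w + 4*x) dx ∧ dy ∧ dw

For a 2-form omega = sum_{i<j} g_{ij} dx_i ∧ dx_j, the exterior derivative is
  d(omega) = sum_{i<j} d(g_{ij}) ∧ dx_i ∧ dx_j = sum_{i<j, k} (∂g_{ij}/∂x_k) dx_k ∧ dx_i ∧ dx_j.
Expand each term, using dx_k ∧ dx_i ∧ dx_j = sgn(permutation) dx_{(a)} ∧ dx_{(b)} ∧ dx_{(c)} with (a < b < c) sorted:
  d(y*(w + y)) includes (∂/∂y)(y*(w + y)) dy = (w + 2*y) dy, which multiplied by dx ∧ dz gives (-w - 2*y) dx ∧ dy ∧ dz
  d(y*(w + y)) includes (∂/∂w)(y*(w + y)) dw = (y) dw, which multiplied by dx ∧ dz gives (y) dx ∧ dz ∧ dw
  d(-3*w*y - 3*y*z + 3) includes (∂/∂w)(-3*w*y - 3*y*z + 3) dw = (-3*y) dw, which multiplied by dy ∧ dz gives (-3*y) dy ∧ dz ∧ dw
  d(-2*w*x - 2*w*z + 2*x^2) includes (∂/∂x)(-2*w*x - 2*w*z + 2*x^2) dx = (-2*w + 4*x) dx, which multiplied by dy ∧ dw gives (-2*w + 4*x) dx ∧ dy ∧ dw
  d(-2*w*x - 2*w*z + 2*x^2) includes (∂/∂z)(-2*w*x - 2*w*z + 2*x^2) dz = (-2*w) dz, which multiplied by dy ∧ dw gives (2*w) dy ∧ dz ∧ dw
  d(-2*x*z) includes (∂/∂x)(-2*x*z) dx = (-2*z) dx, which multiplied by dz ∧ dw gives (-2*z) dx ∧ dz ∧ dw
Collecting like 3-forms: d(omega) = (-w - 2*y) dx ∧ dy ∧ dz + (y - 2*z) dx ∧ dz ∧ dw + (2*w - 3*y) dy ∧ dz ∧ dw + (-2*w + 4*x) dx ∧ dy ∧ dw.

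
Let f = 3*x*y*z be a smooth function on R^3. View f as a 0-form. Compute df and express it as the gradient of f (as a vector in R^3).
df = (3*y*z) dx + (3*x*z) dy + (3*x*y) dz; grad f = (3*y*z, 3*x*z, 3*x*y)

For a 0-form f, d f = (∂f/∂x) dx + (∂f/∂y) dy + (∂f/∂z) dz. The components of the vector representation are exactly the entries of grad f in Cartesian coordinates:
  ∂f/∂x = 3*y*z
  ∂f/∂y = 3*x*z
  ∂f/∂z = 3*x*y.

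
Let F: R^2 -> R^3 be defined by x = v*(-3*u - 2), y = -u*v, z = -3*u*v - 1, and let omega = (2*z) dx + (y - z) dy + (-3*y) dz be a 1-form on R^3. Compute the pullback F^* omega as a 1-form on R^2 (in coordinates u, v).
F^* omega = (v*(7*u*v + 5)) du + (7*u^2*v + 12*u*v + 5*u + 4) dv

Using F^*(f dg) = (f ∘ F) d(g ∘ F), substitute each coordinate x_i by F_i(u, v) in f_i, and replace dx_i by d F_i = (∂F_i/∂u) du + (∂F_i/∂v) dv.
  For the x component: f_1(F) = -6*u*v - 2; d F_1 = (-3*v) du + (-3*u - 2) dv
  For the y component: f_2(F) = 2*u*v + 1; d F_2 = (-v) du + (-u) dv
  For the z component: f_3(F) = 3*u*v; d F_3 = (-3*v) du + (-3*u) dv
Combining and collecting du, dv coefficients:
  coeff of du: v*(7*u*v + 5)
  coeff of dv: 7*u^2*v + 12*u*v + 5*u + 4
F^* omega = (v*(7*u*v + 5)) du + (7*u^2*v + 12*u*v + 5*u + 4) dv.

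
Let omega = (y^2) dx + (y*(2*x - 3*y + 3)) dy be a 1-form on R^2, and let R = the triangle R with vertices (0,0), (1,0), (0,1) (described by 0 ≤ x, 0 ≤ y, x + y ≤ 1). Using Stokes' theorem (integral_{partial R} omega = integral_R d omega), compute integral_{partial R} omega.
integral_(partial R) omega = 0

Stokes: integral_partial_R omega = integral_R d omega with d omega = (∂Q/∂x - ∂P/∂y) dx ∧ dy.
  ∂Q/∂x = 2*y
  ∂P/∂y = 2*y
  integrand = ∂Q/∂x - ∂P/∂y = 0.
Integrating over R: integral_0^1 integral_0^{1-x} (0) dy dx = 0.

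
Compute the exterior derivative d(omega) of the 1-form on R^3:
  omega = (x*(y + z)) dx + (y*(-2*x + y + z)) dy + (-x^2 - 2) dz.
d(omega) = (-x - 2*y) dx ∧ dy + (-3*x) dx ∧ dz + (-y) dy ∧ dz

For a 1-form omega = sum_i f_i dx_i, the exterior derivative is
  d(omega) = sum_{i < j} (∂f_j/∂x_i - ∂f_i/∂x_j) dx_i ∧ dx_j.
  coefficient of dx ∧ dy: ∂f_2/∂x - ∂f_1/∂y = ∂(y*(-2*x + y + z))/∂x - ∂(x*(y + z))/∂y = -x - 2*y
  coefficient of dx ∧ dz: ∂f_3/∂x - ∂f_1/∂z = ∂(-x^2 - 2)/∂x - ∂(x*(y + z))/∂z = -3*x
  coefficient of dy ∧ dz: ∂f_3/∂y - ∂f_2/∂z = ∂(-x^2 - 2)/∂y - ∂(y*(-2*x + y + z))/∂z = -y
Assembling: d(omega) = (-x - 2*y) dx ∧ dy + (-3*x) dx ∧ dz + (-y) dy ∧ dz.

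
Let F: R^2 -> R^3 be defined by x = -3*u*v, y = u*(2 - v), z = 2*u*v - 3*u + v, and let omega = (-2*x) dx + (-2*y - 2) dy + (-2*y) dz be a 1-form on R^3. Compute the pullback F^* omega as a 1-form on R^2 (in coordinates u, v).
F^* omega = (-16*u*v^2 - 6*u*v + 4*u + 2*v - 4) du + (2*u*(-8*u*v - 2*u + v - 1)) dv

Using F^*(f dg) = (f ∘ F) d(g ∘ F), substitute each coordinate x_i by F_i(u, v) in f_i, and replace dx_i by d F_i = (∂F_i/∂u) du + (∂F_i/∂v) dv.
  For the x component: f_1(F) = 6*u*v; d F_1 = (-3*v) du + (-3*u) dv
  For the y component: f_2(F) = 2*u*v - 4*u - 2; d F_2 = (2 - v) du + (-u) dv
  For the z component: f_3(F) = 2*u*(v - 2); d F_3 = (2*v - 3) du + (2*u + 1) dv
Combining and collecting du, dv coefficients:
  coeff of du: -16*u*v^2 - 6*u*v + 4*u + 2*v - 4
  coeff of dv: 2*u*(-8*u*v - 2*u + v - 1)
F^* omega = (-16*u*v^2 - 6*u*v + 4*u + 2*v - 4) du + (2*u*(-8*u*v - 2*u + v - 1)) dv.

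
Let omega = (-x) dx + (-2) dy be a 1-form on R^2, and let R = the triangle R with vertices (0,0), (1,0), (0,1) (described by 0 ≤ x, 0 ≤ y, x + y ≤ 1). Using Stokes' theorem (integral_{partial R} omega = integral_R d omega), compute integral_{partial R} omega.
integral_(partial R) omega = 0

Stokes: integral_partial_R omega = integral_R d omega with d omega = (∂Q/∂x - ∂P/∂y) dx ∧ dy.
  ∂Q/∂x = 0
  ∂P/∂y = 0
  integrand = ∂Q/∂x - ∂P/∂y = 0.
Integrating over R: integral_0^1 integral_0^{1-x} (0) dy dx = 0.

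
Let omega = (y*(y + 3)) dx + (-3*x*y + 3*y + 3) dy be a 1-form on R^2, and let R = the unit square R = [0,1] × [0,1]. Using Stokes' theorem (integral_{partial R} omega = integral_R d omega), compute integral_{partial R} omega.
integral_(partial R) omega = -11/2

Stokes: integral_partial_R omega = integral_R d omega with d omega = (∂Q/∂x - ∂P/∂y) dx ∧ dy.
  ∂Q/∂x = -3*y
  ∂P/∂y = 2*y + 3
  integrand = ∂Q/∂x - ∂P/∂y = -5*y - 3.
Integrating over R: integral_0^1 integral_0^1 (-5*y - 3) dx dy = -11/2.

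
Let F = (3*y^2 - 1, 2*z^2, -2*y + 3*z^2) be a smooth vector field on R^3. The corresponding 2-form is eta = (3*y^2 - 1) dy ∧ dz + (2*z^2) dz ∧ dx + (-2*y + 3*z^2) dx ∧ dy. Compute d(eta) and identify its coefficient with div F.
d(eta) = (6*z) dx ∧ dy ∧ dz; div F = 6*z

For a 2-form in R^3 of the form above, applying d gives a 3-form with coefficient ∂P/∂x + ∂Q/∂y + ∂R/∂z:
  ∂P/∂x = 0
  ∂Q/∂y = 0
  ∂R/∂z = 6*z
Sum = 6*z, which is exactly div F.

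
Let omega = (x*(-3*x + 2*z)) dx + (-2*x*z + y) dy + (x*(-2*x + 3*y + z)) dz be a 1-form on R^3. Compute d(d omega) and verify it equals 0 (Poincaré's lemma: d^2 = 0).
d(d omega) = 0

Step 1: d omega = sum_{i<j} (∂f_j/∂x_i - ∂f_i/∂x_j) dx_i ∧ dx_j:
  coeff of dx ∧ dy: -2*z
  coeff of dx ∧ dz: -6*x + 3*y + z
  coeff of dy ∧ dz: 5*x
Step 2: Apply d again to each 2-form coefficient. The only possible 3-form in R^3 is dx ∧ dy ∧ dz, with coefficient
  ∂(coeff of dy∧dz)/∂x - ∂(coeff of dx∧dz)/∂y + ∂(coeff of dx∧dy)/∂z
  = ∂/∂x (5*x) - ∂/∂y (-6*x + 3*y + z) + ∂/∂z (-2*z).
Each of these terms simplifies to sums of mixed partials that cancel in pairs. The result is 0 (by equality of mixed partials for smooth functions — Schwarz / Clairaut).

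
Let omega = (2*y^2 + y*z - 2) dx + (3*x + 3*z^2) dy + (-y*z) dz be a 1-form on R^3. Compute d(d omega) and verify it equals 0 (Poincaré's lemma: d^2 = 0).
d(d omega) = 0

Step 1: d omega = sum_{i<j} (∂f_j/∂x_i - ∂f_i/∂x_j) dx_i ∧ dx_j:
  coeff of dx ∧ dy: -4*y - z + 3
  coeff of dx ∧ dz: -y
  coeff of dy ∧ dz: -7*z
Step 2: Apply d again to each 2-form coefficient. The only possible 3-form in R^3 is dx ∧ dy ∧ dz, with coefficient
  ∂(coeff of dy∧dz)/∂x - ∂(coeff of dx∧dz)/∂y + ∂(coeff of dx∧dy)/∂z
  = ∂/∂x (-7*z) - ∂/∂y (-y) + ∂/∂z (-4*y - z + 3).
Each of these terms simplifies to sums of mixed partials that cancel in pairs. The result is 0 (by equality of mixed partials for smooth functions — Schwarz / Clairaut).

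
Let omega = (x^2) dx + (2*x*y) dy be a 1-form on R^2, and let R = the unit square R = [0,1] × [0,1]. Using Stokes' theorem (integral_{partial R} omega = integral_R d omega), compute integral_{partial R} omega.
integral_(partial R) omega = 1

Stokes: integral_partial_R omega = integral_R d omega with d omega = (∂Q/∂x - ∂P/∂y) dx ∧ dy.
  ∂Q/∂x = 2*y
  ∂P/∂y = 0
  integrand = ∂Q/∂x - ∂P/∂y = 2*y.
Integrating over R: integral_0^1 integral_0^1 (2*y) dx dy = 1.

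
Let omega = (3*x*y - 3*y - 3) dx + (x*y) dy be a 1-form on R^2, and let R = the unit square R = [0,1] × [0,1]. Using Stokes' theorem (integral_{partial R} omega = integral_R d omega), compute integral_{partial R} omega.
integral_(partial R) omega = 2

Stokes: integral_partial_R omega = integral_R d omega with d omega = (∂Q/∂x - ∂P/∂y) dx ∧ dy.
  ∂Q/∂x = y
  ∂P/∂y = 3*x - 3
  integrand = ∂Q/∂x - ∂P/∂y = -3*x + y + 3.
Integrating over R: integral_0^1 integral_0^1 (-3*x + y + 3) dx dy = 2.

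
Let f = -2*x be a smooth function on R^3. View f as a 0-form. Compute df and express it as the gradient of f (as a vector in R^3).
df = (-2) dx + (0) dy + (0) dz; grad f = (-2, 0, 0)

For a 0-form f, d f = (∂f/∂x) dx + (∂f/∂y) dy + (∂f/∂z) dz. The components of the vector representation are exactly the entries of grad f in Cartesian coordinates:
  ∂f/∂x = -2
  ∂f/∂y = 0
  ∂f/∂z = 0.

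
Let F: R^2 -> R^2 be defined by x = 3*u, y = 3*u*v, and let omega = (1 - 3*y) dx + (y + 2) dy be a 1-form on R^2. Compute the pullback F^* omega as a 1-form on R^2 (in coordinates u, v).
F^* omega = (9*u*v^2 - 27*u*v + 6*v + 3) du + (3*u*(3*u*v + 2)) dv

Using F^*(f dg) = (f ∘ F) d(g ∘ F), substitute each coordinate x_i by F_i(u, v) in f_i, and replace dx_i by d F_i = (∂F_i/∂u) du + (∂F_i/∂v) dv.
  For the x component: f_1(F) = -9*u*v + 1; d F_1 = (3) du + (0) dv
  For the y component: f_2(F) = 3*u*v + 2; d F_2 = (3*v) du + (3*u) dv
Combining and collecting du, dv coefficients:
  coeff of du: 9*u*v^2 - 27*u*v + 6*v + 3
  coeff of dv: 3*u*(3*u*v + 2)
F^* omega = (9*u*v^2 - 27*u*v + 6*v + 3) du + (3*u*(3*u*v + 2)) dv.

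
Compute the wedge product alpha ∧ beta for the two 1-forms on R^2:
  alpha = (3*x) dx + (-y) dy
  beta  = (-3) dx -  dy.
alpha ∧ beta = (-3*x - 3*y) dx ∧ dy

Distribute the wedge, using dx_i ∧ dx_j = -dx_j ∧ dx_i and dx_i ∧ dx_i = 0. For each pair (i, j) with i < j, the coefficient of dx_i ∧ dx_j in alpha ∧ beta is (alpha_i * beta_j - alpha_j * beta_i). Collecting: alpha ∧ beta = (-3*x - 3*y) dx ∧ dy.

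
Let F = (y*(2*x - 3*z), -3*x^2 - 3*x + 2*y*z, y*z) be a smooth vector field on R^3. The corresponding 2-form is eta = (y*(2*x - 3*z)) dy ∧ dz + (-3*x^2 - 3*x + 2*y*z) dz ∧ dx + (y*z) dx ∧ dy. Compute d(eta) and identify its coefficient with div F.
d(eta) = (3*y + 2*z) dx ∧ dy ∧ dz; div F = 3*y + 2*z

For a 2-form in R^3 of the form above, applying d gives a 3-form with coefficient ∂P/∂x + ∂Q/∂y + ∂R/∂z:
  ∂P/∂x = 2*y
  ∂Q/∂y = 2*z
  ∂R/∂z = y
Sum = 3*y + 2*z, which is exactly div F.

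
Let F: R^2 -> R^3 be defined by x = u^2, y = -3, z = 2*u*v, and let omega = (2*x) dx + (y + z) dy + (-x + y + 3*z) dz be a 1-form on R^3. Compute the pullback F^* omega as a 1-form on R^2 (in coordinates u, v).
F^* omega = (4*u^3 - 2*u^2*v + 12*u*v^2 - 6*v) du + (2*u*(-u^2 + 6*u*v - 3)) dv

Using F^*(f dg) = (f ∘ F) d(g ∘ F), substitute each coordinate x_i by F_i(u, v) in f_i, and replace dx_i by d F_i = (∂F_i/∂u) du + (∂F_i/∂v) dv.
  For the x component: f_1(F) = 2*u^2; d F_1 = (2*u) du + (0) dv
  For the y component: f_2(F) = 2*u*v - 3; d F_2 = (0) du + (0) dv
  For the z component: f_3(F) = -u^2 + 6*u*v - 3; d F_3 = (2*v) du + (2*u) dv
Combining and collecting du, dv coefficients:
  coeff of du: 4*u^3 - 2*u^2*v + 12*u*v^2 - 6*v
  coeff of dv: 2*u*(-u^2 + 6*u*v - 3)
F^* omega = (4*u^3 - 2*u^2*v + 12*u*v^2 - 6*v) du + (2*u*(-u^2 + 6*u*v - 3)) dv.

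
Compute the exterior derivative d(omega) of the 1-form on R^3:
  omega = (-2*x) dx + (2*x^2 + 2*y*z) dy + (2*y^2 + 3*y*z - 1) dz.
d(omega) = (4*x) dx ∧ dy + (2*y + 3*z) dy ∧ dz

For a 1-form omega = sum_i f_i dx_i, the exterior derivative is
  d(omega) = sum_{i < j} (∂f_j/∂x_i - ∂f_i/∂x_j) dx_i ∧ dx_j.
  coefficient of dx ∧ dy: ∂f_2/∂x - ∂f_1/∂y = ∂(2*x^2 + 2*y*z)/∂x - ∂(-2*x)/∂y = 4*x
  coefficient of dy ∧ dz: ∂f_3/∂y - ∂f_2/∂z = ∂(2*y^2 + 3*y*z - 1)/∂y - ∂(2*x^2 + 2*y*z)/∂z = 2*y + 3*z
Assembling: d(omega) = (4*x) dx ∧ dy + (2*y + 3*z) dy ∧ dz.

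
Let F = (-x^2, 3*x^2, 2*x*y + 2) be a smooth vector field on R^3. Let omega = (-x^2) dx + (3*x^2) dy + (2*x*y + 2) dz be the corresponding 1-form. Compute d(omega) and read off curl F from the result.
d(omega) = (2*x) dy ∧ dz + (-2*y) dz ∧ dx + (6*x) dx ∧ dy; curl F = (2*x, -2*y, 6*x)

d omega = sum_{i<j} (∂f_j/∂x_i - ∂f_i/∂x_j) dx_i ∧ dx_j. Under the identification (dy ∧ dz, dz ∧ dx, dx ∧ dy) ↔ (e_x, e_y, e_z), the coefficients are exactly the components of curl F. Compute:
  ∂R/∂y - ∂Q/∂z = (2*x) - (0) = 2*x
  ∂P/∂z - ∂R/∂x = (0) - (2*y) = -2*y
  ∂Q/∂x - ∂P/∂y = (6*x) - (0) = 6*x.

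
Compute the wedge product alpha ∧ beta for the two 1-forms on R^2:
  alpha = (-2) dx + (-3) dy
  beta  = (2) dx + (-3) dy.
alpha ∧ beta = (12) dx ∧ dy

Distribute the wedge, using dx_i ∧ dx_j = -dx_j ∧ dx_i and dx_i ∧ dx_i = 0. For each pair (i, j) with i < j, the coefficient of dx_i ∧ dx_j in alpha ∧ beta is (alpha_i * beta_j - alpha_j * beta_i). Collecting: alpha ∧ beta = (12) dx ∧ dy.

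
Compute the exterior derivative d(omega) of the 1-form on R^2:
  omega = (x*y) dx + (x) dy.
d(omega) = (1 - x) dx ∧ dy

For a 1-form omega = sum_i f_i dx_i, the exterior derivative is
  d(omega) = sum_{i < j} (∂f_j/∂x_i - ∂f_i/∂x_j) dx_i ∧ dx_j.
  coefficient of dx ∧ dy: ∂f_2/∂x - ∂f_1/∂y = ∂(x)/∂x - ∂(x*y)/∂y = 1 - x
Assembling: d(omega) = (1 - x) dx ∧ dy.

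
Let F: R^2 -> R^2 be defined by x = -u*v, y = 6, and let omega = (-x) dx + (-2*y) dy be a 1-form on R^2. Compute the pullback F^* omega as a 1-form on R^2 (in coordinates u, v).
F^* omega = (-u*v^2) du + (-u^2*v) dv

Using F^*(f dg) = (f ∘ F) d(g ∘ F), substitute each coordinate x_i by F_i(u, v) in f_i, and replace dx_i by d F_i = (∂F_i/∂u) du + (∂F_i/∂v) dv.
  For the x component: f_1(F) = u*v; d F_1 = (-v) du + (-u) dv
  For the y component: f_2(F) = -12; d F_2 = (0) du + (0) dv
Combining and collecting du, dv coefficients:
  coeff of du: -u*v^2
  coeff of dv: -u^2*v
F^* omega = (-u*v^2) du + (-u^2*v) dv.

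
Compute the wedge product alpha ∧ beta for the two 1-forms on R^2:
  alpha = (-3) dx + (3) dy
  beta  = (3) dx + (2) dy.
alpha ∧ beta = (-15) dx ∧ dy

Distribute the wedge, using dx_i ∧ dx_j = -dx_j ∧ dx_i and dx_i ∧ dx_i = 0. For each pair (i, j) with i < j, the coefficient of dx_i ∧ dx_j in alpha ∧ beta is (alpha_i * beta_j - alpha_j * beta_i). Collecting: alpha ∧ beta = (-15) dx ∧ dy.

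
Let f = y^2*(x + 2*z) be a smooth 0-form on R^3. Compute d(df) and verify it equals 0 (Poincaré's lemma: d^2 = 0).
d(df) = 0

Step 1: df = sum_i (∂f/∂x_i) dx_i = (y^2) dx + (2*y*(x + 2*z)) dy + (2*y^2) dz.
Step 2: Apply d again. Using the 1-form formula, the coefficient of dx ∧ dy in d(df) is ∂^2 f/∂x ∂y - ∂^2 f/∂y ∂x = (2*y) - (2*y) = 0 (equality of mixed partials for smooth f).
Similarly for dx ∧ dz and dy ∧ dz — all coefficients vanish. So d(df) = 0.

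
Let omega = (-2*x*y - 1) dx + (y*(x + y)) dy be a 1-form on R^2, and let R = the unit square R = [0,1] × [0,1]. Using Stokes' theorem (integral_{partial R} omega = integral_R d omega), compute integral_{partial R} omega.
integral_(partial R) omega = 3/2

Stokes: integral_partial_R omega = integral_R d omega with d omega = (∂Q/∂x - ∂P/∂y) dx ∧ dy.
  ∂Q/∂x = y
  ∂P/∂y = -2*x
  integrand = ∂Q/∂x - ∂P/∂y = 2*x + y.
Integrating over R: integral_0^1 integral_0^1 (2*x + y) dx dy = 3/2.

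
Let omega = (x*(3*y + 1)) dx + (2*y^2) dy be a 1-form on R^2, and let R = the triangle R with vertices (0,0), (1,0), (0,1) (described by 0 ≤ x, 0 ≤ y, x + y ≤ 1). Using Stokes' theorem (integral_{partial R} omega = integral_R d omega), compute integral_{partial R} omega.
integral_(partial R) omega = -1/2

Stokes: integral_partial_R omega = integral_R d omega with d omega = (∂Q/∂x - ∂P/∂y) dx ∧ dy.
  ∂Q/∂x = 0
  ∂P/∂y = 3*x
  integrand = ∂Q/∂x - ∂P/∂y = -3*x.
Integrating over R: integral_0^1 integral_0^{1-x} (-3*x) dy dx = -1/2.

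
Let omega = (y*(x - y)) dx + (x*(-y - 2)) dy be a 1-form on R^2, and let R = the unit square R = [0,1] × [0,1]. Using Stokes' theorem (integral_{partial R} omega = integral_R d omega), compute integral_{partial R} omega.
integral_(partial R) omega = -2

Stokes: integral_partial_R omega = integral_R d omega with d omega = (∂Q/∂x - ∂P/∂y) dx ∧ dy.
  ∂Q/∂x = -y - 2
  ∂P/∂y = x - 2*y
  integrand = ∂Q/∂x - ∂P/∂y = -x + y - 2.
Integrating over R: integral_0^1 integral_0^1 (-x + y - 2) dx dy = -2.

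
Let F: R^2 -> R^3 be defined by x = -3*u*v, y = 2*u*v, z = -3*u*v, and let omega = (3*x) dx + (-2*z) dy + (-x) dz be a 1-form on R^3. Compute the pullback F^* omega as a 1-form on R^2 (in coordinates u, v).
F^* omega = (30*u*v^2) du + (30*u^2*v) dv

Using F^*(f dg) = (f ∘ F) d(g ∘ F), substitute each coordinate x_i by F_i(u, v) in f_i, and replace dx_i by d F_i = (∂F_i/∂u) du + (∂F_i/∂v) dv.
  For the x component: f_1(F) = -9*u*v; d F_1 = (-3*v) du + (-3*u) dv
  For the y component: f_2(F) = 6*u*v; d F_2 = (2*v) du + (2*u) dv
  For the z component: f_3(F) = 3*u*v; d F_3 = (-3*v) du + (-3*u) dv
Combining and collecting du, dv coefficients:
  coeff of du: 30*u*v^2
  coeff of dv: 30*u^2*v
F^* omega = (30*u*v^2) du + (30*u^2*v) dv.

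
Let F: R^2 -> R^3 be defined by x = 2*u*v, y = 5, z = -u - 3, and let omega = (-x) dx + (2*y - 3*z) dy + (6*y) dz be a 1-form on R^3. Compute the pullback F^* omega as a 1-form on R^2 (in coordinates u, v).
F^* omega = (-4*u*v^2 - 30) du + (-4*u^2*v) dv

Using F^*(f dg) = (f ∘ F) d(g ∘ F), substitute each coordinate x_i by F_i(u, v) in f_i, and replace dx_i by d F_i = (∂F_i/∂u) du + (∂F_i/∂v) dv.
  For the x component: f_1(F) = -2*u*v; d F_1 = (2*v) du + (2*u) dv
  For the y component: f_2(F) = 3*u + 19; d F_2 = (0) du + (0) dv
  For the z component: f_3(F) = 30; d F_3 = (-1) du + (0) dv
Combining and collecting du, dv coefficients:
  coeff of du: -4*u*v^2 - 30
  coeff of dv: -4*u^2*v
F^* omega = (-4*u*v^2 - 30) du + (-4*u^2*v) dv.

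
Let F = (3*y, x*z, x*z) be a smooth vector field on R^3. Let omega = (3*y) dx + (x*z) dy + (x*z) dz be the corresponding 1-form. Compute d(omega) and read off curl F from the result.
d(omega) = (-x) dy ∧ dz + (-z) dz ∧ dx + (z - 3) dx ∧ dy; curl F = (-x, -z, z - 3)

d omega = sum_{i<j} (∂f_j/∂x_i - ∂f_i/∂x_j) dx_i ∧ dx_j. Under the identification (dy ∧ dz, dz ∧ dx, dx ∧ dy) ↔ (e_x, e_y, e_z), the coefficients are exactly the components of curl F. Compute:
  ∂R/∂y - ∂Q/∂z = (0) - (x) = -x
  ∂P/∂z - ∂R/∂x = (0) - (z) = -z
  ∂Q/∂x - ∂P/∂y = (z) - (3) = z - 3.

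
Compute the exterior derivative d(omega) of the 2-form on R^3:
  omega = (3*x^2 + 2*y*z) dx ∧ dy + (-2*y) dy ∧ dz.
d(omega) = (2*y) dx ∧ dy ∧ dz

For a 2-form omega = sum_{i<j} g_{ij} dx_i ∧ dx_j, the exterior derivative is
  d(omega) = sum_{i<j} d(g_{ij}) ∧ dx_i ∧ dx_j = sum_{i<j, k} (∂g_{ij}/∂x_k) dx_k ∧ dx_i ∧ dx_j.
Expand each term, using dx_k ∧ dx_i ∧ dx_j = sgn(permutation) dx_{(a)} ∧ dx_{(b)} ∧ dx_{(c)} with (a < b < c) sorted:
  d(3*x^2 + 2*y*z) includes (∂/∂z)(3*x^2 + 2*y*z) dz = (2*y) dz, which multiplied by dx ∧ dy gives (2*y) dx ∧ dy ∧ dz
Collecting like 3-forms: d(omega) = (2*y) dx ∧ dy ∧ dz.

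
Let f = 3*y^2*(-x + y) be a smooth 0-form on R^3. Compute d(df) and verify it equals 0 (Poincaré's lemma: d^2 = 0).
d(df) = 0

Step 1: df = sum_i (∂f/∂x_i) dx_i = (-3*y^2) dx + (3*y*(-2*x + 3*y)) dy + (0) dz.
Step 2: Apply d again. Using the 1-form formula, the coefficient of dx ∧ dy in d(df) is ∂^2 f/∂x ∂y - ∂^2 f/∂y ∂x = (-6*y) - (-6*y) = 0 (equality of mixed partials for smooth f).
Similarly for dx ∧ dz and dy ∧ dz — all coefficients vanish. So d(df) = 0.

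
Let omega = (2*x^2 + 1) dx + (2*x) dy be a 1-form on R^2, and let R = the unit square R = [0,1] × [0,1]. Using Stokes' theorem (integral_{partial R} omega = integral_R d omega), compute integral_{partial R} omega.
integral_(partial R) omega = 2

Stokes: integral_partial_R omega = integral_R d omega with d omega = (∂Q/∂x - ∂P/∂y) dx ∧ dy.
  ∂Q/∂x = 2
  ∂P/∂y = 0
  integrand = ∂Q/∂x - ∂P/∂y = 2.
Integrating over R: integral_0^1 integral_0^1 (2) dx dy = 2.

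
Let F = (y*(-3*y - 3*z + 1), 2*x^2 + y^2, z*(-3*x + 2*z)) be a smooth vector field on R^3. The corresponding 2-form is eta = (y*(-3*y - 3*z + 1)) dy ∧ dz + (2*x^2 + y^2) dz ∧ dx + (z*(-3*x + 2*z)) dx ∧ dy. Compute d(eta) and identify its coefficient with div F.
d(eta) = (-3*x + 2*y + 4*z) dx ∧ dy ∧ dz; div F = -3*x + 2*y + 4*z

For a 2-form in R^3 of the form above, applying d gives a 3-form with coefficient ∂P/∂x + ∂Q/∂y + ∂R/∂z:
  ∂P/∂x = 0
  ∂Q/∂y = 2*y
  ∂R/∂z = -3*x + 4*z
Sum = -3*x + 2*y + 4*z, which is exactly div F.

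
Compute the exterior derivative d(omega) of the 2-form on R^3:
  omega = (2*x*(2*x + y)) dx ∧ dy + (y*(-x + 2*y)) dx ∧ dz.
d(omega) = (x - 4*y) dx ∧ dy ∧ dz

For a 2-form omega = sum_{i<j} g_{ij} dx_i ∧ dx_j, the exterior derivative is
  d(omega) = sum_{i<j} d(g_{ij}) ∧ dx_i ∧ dx_j = sum_{i<j, k} (∂g_{ij}/∂x_k) dx_k ∧ dx_i ∧ dx_j.
Expand each term, using dx_k ∧ dx_i ∧ dx_j = sgn(permutation) dx_{(a)} ∧ dx_{(b)} ∧ dx_{(c)} with (a < b < c) sorted:
  d(y*(-x + 2*y)) includes (∂/∂y)(y*(-x + 2*y)) dy = (-x + 4*y) dy, which multiplied by dx ∧ dz gives (x - 4*y) dx ∧ dy ∧ dz
Collecting like 3-forms: d(omega) = (x - 4*y) dx ∧ dy ∧ dz.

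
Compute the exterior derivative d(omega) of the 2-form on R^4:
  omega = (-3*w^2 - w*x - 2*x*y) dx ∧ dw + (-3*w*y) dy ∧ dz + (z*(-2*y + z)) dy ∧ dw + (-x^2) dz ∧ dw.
d(omega) = (2*x) dx ∧ dy ∧ dw + (-y - 2*z) dy ∧ dz ∧ dw + (-2*x) dx ∧ dz ∧ dw

For a 2-form omega = sum_{i<j} g_{ij} dx_i ∧ dx_j, the exterior derivative is
  d(omega) = sum_{i<j} d(g_{ij}) ∧ dx_i ∧ dx_j = sum_{i<j, k} (∂g_{ij}/∂x_k) dx_k ∧ dx_i ∧ dx_j.
Expand each term, using dx_k ∧ dx_i ∧ dx_j = sgn(permutation) dx_{(a)} ∧ dx_{(b)} ∧ dx_{(c)} with (a < b < c) sorted:
  d(-3*w^2 - w*x - 2*x*y) includes (∂/∂y)(-3*w^2 - w*x - 2*x*y) dy = (-2*x) dy, which multiplied by dx ∧ dw gives (2*x) dx ∧ dy ∧ dw
  d(-3*w*y) includes (∂/∂w)(-3*w*y) dw = (-3*y) dw, which multiplied by dy ∧ dz gives (-3*y) dy ∧ dz ∧ dw
  d(z*(-2*y + z)) includes (∂/∂z)(z*(-2*y + z)) dz = (-2*y + 2*z) dz, which multiplied by dy ∧ dw gives (2*y - 2*z) dy ∧ dz ∧ dw
  d(-x^2) includes (∂/∂x)(-x^2) dx = (-2*x) dx, which multiplied by dz ∧ dw gives (-2*x) dx ∧ dz ∧ dw
Collecting like 3-forms: d(omega) = (2*x) dx ∧ dy ∧ dw + (-y - 2*z) dy ∧ dz ∧ dw + (-2*x) dx ∧ dz ∧ dw.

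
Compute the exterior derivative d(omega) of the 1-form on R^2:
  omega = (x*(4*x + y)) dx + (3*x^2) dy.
d(omega) = (5*x) dx ∧ dy

For a 1-form omega = sum_i f_i dx_i, the exterior derivative is
  d(omega) = sum_{i < j} (∂f_j/∂x_i - ∂f_i/∂x_j) dx_i ∧ dx_j.
  coefficient of dx ∧ dy: ∂f_2/∂x - ∂f_1/∂y = ∂(3*x^2)/∂x - ∂(x*(4*x + y))/∂y = 5*x
Assembling: d(omega) = (5*x) dx ∧ dy.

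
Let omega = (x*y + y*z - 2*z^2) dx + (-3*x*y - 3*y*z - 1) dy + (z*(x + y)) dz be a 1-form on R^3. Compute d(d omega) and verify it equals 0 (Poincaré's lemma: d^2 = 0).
d(d omega) = 0

Step 1: d omega = sum_{i<j} (∂f_j/∂x_i - ∂f_i/∂x_j) dx_i ∧ dx_j:
  coeff of dx ∧ dy: -x - 3*y - z
  coeff of dx ∧ dz: -y + 5*z
  coeff of dy ∧ dz: 3*y + z
Step 2: Apply d again to each 2-form coefficient. The only possible 3-form in R^3 is dx ∧ dy ∧ dz, with coefficient
  ∂(coeff of dy∧dz)/∂x - ∂(coeff of dx∧dz)/∂y + ∂(coeff of dx∧dy)/∂z
  = ∂/∂x (3*y + z) - ∂/∂y (-y + 5*z) + ∂/∂z (-x - 3*y - z).
Each of these terms simplifies to sums of mixed partials that cancel in pairs. The result is 0 (by equality of mixed partials for smooth functions — Schwarz / Clairaut).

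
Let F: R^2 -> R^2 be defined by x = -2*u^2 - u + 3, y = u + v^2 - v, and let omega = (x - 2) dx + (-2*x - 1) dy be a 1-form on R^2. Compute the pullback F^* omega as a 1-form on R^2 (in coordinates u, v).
F^* omega = (8*u^3 + 10*u^2 - u - 8) du + (8*u^2*v - 4*u^2 + 4*u*v - 2*u - 14*v + 7) dv

Using F^*(f dg) = (f ∘ F) d(g ∘ F), substitute each coordinate x_i by F_i(u, v) in f_i, and replace dx_i by d F_i = (∂F_i/∂u) du + (∂F_i/∂v) dv.
  For the x component: f_1(F) = -2*u^2 - u + 1; d F_1 = (-4*u - 1) du + (0) dv
  For the y component: f_2(F) = 4*u^2 + 2*u - 7; d F_2 = (1) du + (2*v - 1) dv
Combining and collecting du, dv coefficients:
  coeff of du: 8*u^3 + 10*u^2 - u - 8
  coeff of dv: 8*u^2*v - 4*u^2 + 4*u*v - 2*u - 14*v + 7
F^* omega = (8*u^3 + 10*u^2 - u - 8) du + (8*u^2*v - 4*u^2 + 4*u*v - 2*u - 14*v + 7) dv.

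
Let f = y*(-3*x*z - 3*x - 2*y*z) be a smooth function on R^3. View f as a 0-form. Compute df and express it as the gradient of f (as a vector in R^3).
df = (3*y*(-z - 1)) dx + (-3*x*z - 3*x - 4*y*z) dy + (y*(-3*x - 2*y)) dz; grad f = (3*y*(-z - 1), -3*x*z - 3*x - 4*y*z, y*(-3*x - 2*y))

For a 0-form f, d f = (∂f/∂x) dx + (∂f/∂y) dy + (∂f/∂z) dz. The components of the vector representation are exactly the entries of grad f in Cartesian coordinates:
  ∂f/∂x = 3*y*(-z - 1)
  ∂f/∂y = -3*x*z - 3*x - 4*y*z
  ∂f/∂z = y*(-3*x - 2*y).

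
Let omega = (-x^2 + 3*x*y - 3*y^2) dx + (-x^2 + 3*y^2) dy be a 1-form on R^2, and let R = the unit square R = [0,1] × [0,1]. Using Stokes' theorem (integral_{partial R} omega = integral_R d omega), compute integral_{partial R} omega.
integral_(partial R) omega = 1/2

Stokes: integral_partial_R omega = integral_R d omega with d omega = (∂Q/∂x - ∂P/∂y) dx ∧ dy.
  ∂Q/∂x = -2*x
  ∂P/∂y = 3*x - 6*y
  integrand = ∂Q/∂x - ∂P/∂y = -5*x + 6*y.
Integrating over R: integral_0^1 integral_0^1 (-5*x + 6*y) dx dy = 1/2.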